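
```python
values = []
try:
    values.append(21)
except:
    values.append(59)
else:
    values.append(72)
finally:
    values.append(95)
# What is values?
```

Step-by-step execution trace:
1. try: `values.append(21)` → values = [21]. No exception raised.
2. `except` is skipped.
3. `else` runs: `values.append(72)` → values = [21, 72].
4. `finally` always runs: `values.append(95)` → values = [21, 72, 95].
Result: [21, 72, 95]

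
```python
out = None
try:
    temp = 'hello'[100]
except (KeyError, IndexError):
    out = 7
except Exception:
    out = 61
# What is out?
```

Step-by-step execution trace:
1. `temp = 'hello'[100]` raises IndexError.
2. `except (KeyError, IndexError)` matches (IndexError is in the tuple) → out = 7.
3. `except Exception` is not reached.
Result: 7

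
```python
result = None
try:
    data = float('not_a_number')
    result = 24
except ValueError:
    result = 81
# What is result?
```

Step-by-step execution trace:
1. `data = float('not_a_number')` raises ValueError.
2. `result = 24` is not reached.
3. `except ValueError` matches → result = 81.
Result: 81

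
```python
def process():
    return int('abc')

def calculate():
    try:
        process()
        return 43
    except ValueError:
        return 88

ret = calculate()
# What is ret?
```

Step-by-step execution trace:
1. `calculate()` calls `process()`.
2. `process()` evaluates `int('abc')`, which raises ValueError; it propagates to the caller.
3. `return 43` is not reached.
4. `except ValueError` in calculate matches → returns 88.
5. ret = 88.
Result: 88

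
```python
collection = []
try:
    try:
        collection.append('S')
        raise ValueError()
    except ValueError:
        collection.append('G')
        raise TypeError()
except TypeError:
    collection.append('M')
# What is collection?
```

Step-by-step execution trace:
1. Inner try: `collection.append('S')` → collection = ['S'].
2. `raise ValueError()` raises ValueError.
3. Inner `except ValueError` matches → `collection.append('G')` → collection = ['S', 'G'].
4. `raise TypeError()` raises TypeError; propagates to outer try.
5. Outer `except TypeError` matches → `collection.append('M')` → collection = ['S', 'G', 'M'].
Result: ['S', 'G', 'M']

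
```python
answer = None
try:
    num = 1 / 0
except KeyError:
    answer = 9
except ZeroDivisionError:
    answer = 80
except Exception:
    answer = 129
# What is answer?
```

Step-by-step execution trace:
1. `num = 1 / 0` raises ZeroDivisionError.
2. `except KeyError` does not match ZeroDivisionError; skipped.
3. `except ZeroDivisionError` matches → answer = 80.
4. Remaining except clauses are skipped.
Result: 80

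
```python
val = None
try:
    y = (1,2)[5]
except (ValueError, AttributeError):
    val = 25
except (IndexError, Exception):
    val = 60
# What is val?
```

Step-by-step execution trace:
1. `y = (1,2)[5]` raises IndexError.
2. `except (ValueError, AttributeError)` does not match IndexError; skipped.
3. `except (IndexError, Exception)` matches (IndexError is in the tuple) → val = 60.
Result: 60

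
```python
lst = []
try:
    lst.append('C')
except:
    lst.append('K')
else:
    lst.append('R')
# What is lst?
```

Step-by-step execution trace:
1. try: `lst.append('C')` → lst = ['C']. No exception raised.
2. `except` is skipped.
3. `else` runs (try completed without exception): `lst.append('R')` → lst = ['C', 'R'].
Result: ['C', 'R']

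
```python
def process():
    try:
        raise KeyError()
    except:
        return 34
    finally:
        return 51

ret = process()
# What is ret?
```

Step-by-step execution trace:
1. `process()` enters try: `raise KeyError()` raises KeyError.
2. bare `except` matches → `return 34` sets pending return value 34.
3. Before returning, `finally: return 51` runs and overrides the pending return.
4. process() returns 51 → ret = 51.
Result: 51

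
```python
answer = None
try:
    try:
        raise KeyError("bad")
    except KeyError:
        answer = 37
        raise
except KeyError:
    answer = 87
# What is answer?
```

Step-by-step execution trace:
1. Inner try: `raise KeyError("bad")` raises KeyError.
2. Inner `except KeyError` matches → answer = 37.
3. bare `raise` re-raises the same KeyError.
4. Outer `except KeyError` matches → answer = 87.
Result: 87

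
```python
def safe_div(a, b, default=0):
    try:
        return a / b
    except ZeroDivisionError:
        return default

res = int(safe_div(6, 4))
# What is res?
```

Step-by-step execution trace:
1. `safe_div(6, 4)` enters try: `return 6 / 4` → returns 1.5. No exception raised.
2. `except ZeroDivisionError` is skipped.
3. `int(1.5)` → 1 → res = 1.
Result: 1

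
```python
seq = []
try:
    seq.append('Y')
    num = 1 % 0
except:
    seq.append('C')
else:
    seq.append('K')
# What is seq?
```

Step-by-step execution trace:
1. try: `seq.append('Y')` → seq = ['Y'].
2. `num = 1 % 0` raises ZeroDivisionError.
3. bare `except` matches → `seq.append('C')` → seq = ['Y', 'C'].
4. `else` is skipped (an exception was raised).
Result: ['Y', 'C']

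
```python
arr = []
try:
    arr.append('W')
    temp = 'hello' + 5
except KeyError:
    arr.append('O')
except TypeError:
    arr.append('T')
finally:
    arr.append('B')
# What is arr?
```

Step-by-step execution trace:
1. try: `arr.append('W')` → arr = ['W'].
2. `temp = 'hello' + 5` raises TypeError.
3. `except KeyError` does not match TypeError; skipped.
4. `except TypeError` matches → `arr.append('T')` → arr = ['W', 'T'].
5. finally always runs: `arr.append('B')` → arr = ['W', 'T', 'B'].
Result: ['W', 'T', 'B']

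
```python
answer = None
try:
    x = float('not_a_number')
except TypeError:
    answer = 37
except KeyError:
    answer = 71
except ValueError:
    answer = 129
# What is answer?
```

Step-by-step execution trace:
1. `x = float('not_a_number')` raises ValueError.
2. `except TypeError` does not match ValueError; skipped.
3. `except KeyError` does not match ValueError; skipped.
4. `except ValueError` matches → answer = 129.
Result: 129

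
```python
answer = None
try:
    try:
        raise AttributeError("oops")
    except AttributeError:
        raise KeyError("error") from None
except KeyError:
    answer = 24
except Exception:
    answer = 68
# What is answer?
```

Step-by-step execution trace:
1. Inner try raises AttributeError; inner `except AttributeError` catches it.
2. `raise KeyError(...) from None` raises KeyError (from None suppresses __context__, but the active exception is still KeyError).
3. Outer `except KeyError` matches → answer = 24.
4. `except Exception` is not reached.
Result: 24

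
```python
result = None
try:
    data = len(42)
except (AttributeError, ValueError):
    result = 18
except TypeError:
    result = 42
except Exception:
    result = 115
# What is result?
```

Step-by-step execution trace:
1. `data = len(42)` raises TypeError.
2. `except (AttributeError, ValueError)` does not match TypeError; skipped.
3. `except TypeError` matches (exact type match) → result = 42.
4. `except Exception` is not reached.
Result: 42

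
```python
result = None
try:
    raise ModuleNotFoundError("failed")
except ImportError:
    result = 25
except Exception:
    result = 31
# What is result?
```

Step-by-step execution trace:
1. `raise ModuleNotFoundError(...)` raises ModuleNotFoundError.
2. `except ImportError` matches (ModuleNotFoundError is a subclass of ImportError) → result = 25.
3. `except Exception` is not reached.
Result: 25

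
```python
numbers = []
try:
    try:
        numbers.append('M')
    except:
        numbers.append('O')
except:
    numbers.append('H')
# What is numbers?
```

Step-by-step execution trace:
1. Inner try: `numbers.append('M')` → numbers = ['M']. No exception raised.
2. Inner `except` is skipped.
3. Inner try completes normally; outer `except` is skipped.
Result: ['M']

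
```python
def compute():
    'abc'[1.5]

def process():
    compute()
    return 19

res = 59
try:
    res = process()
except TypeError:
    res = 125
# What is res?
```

Step-by-step execution trace:
1. res starts at 59.
2. try: `process()` calls `compute()`.
3. `compute()` evaluates `'abc'[1.5]`, which raises TypeError; it propagates through process (uncaught).
4. `return 19` in process is not reached; the assignment to res does not complete.
5. `except TypeError` matches → res = 125.
Result: 125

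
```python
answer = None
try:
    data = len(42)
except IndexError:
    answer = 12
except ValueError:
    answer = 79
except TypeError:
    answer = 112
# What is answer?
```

Step-by-step execution trace:
1. `data = len(42)` raises TypeError.
2. `except IndexError` does not match TypeError; skipped.
3. `except ValueError` does not match TypeError; skipped.
4. `except TypeError` matches → answer = 112.
Result: 112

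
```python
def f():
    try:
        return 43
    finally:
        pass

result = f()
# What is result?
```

Step-by-step execution trace:
1. `f()` enters try: `return 43` sets pending return value 43.
2. Before returning, `finally: pass` runs (no effect).
3. f() returns 43 → result = 43.
Result: 43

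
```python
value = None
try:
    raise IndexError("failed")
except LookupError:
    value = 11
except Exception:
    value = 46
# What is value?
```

Step-by-step execution trace:
1. `raise IndexError(...)` raises IndexError.
2. `except LookupError` matches (IndexError is a subclass of LookupError) → value = 11.
3. `except Exception` is not reached.
Result: 11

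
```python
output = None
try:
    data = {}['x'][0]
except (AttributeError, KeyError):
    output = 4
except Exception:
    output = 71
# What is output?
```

Step-by-step execution trace:
1. `data = {}['x'][0]` raises KeyError.
2. `except (AttributeError, KeyError)` matches (KeyError is in the tuple) → output = 4.
3. `except Exception` is not reached.
Result: 4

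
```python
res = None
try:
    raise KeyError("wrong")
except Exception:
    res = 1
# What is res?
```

Step-by-step execution trace:
1. `raise KeyError(...)` raises KeyError.
2. `except Exception` matches (KeyError is a subclass of Exception) → res = 1.
Result: 1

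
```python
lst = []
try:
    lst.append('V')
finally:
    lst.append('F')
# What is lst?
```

Step-by-step execution trace:
1. try: `lst.append('V')` → lst = ['V'].
2. The try body completes without raising.
3. finally always runs: `lst.append('F')` → lst = ['V', 'F'].
Result: ['V', 'F']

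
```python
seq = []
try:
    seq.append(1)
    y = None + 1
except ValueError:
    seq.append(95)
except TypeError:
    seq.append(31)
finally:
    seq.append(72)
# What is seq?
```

Step-by-step execution trace:
1. try: `seq.append(1)` → seq = [1].
2. `y = None + 1` raises TypeError.
3. `except ValueError` does not match TypeError; skipped.
4. `except TypeError` matches → `seq.append(31)` → seq = [1, 31].
5. finally always runs: `seq.append(72)` → seq = [1, 31, 72].
Result: [1, 31, 72]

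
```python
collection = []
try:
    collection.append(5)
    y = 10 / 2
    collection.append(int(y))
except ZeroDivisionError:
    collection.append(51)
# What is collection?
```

Step-by-step execution trace:
1. try: `collection.append(5)` → collection = [5].
2. `y = 10 / 2` → y = 5.0. No exception raised.
3. `collection.append(int(y))` → collection = [5, 5].
4. `except ZeroDivisionError` is skipped (no exception was raised).
Result: [5, 5]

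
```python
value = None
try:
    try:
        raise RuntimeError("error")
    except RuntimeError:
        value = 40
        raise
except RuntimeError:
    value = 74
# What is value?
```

Step-by-step execution trace:
1. Inner try: `raise RuntimeError("error")` raises RuntimeError.
2. Inner `except RuntimeError` matches → value = 40.
3. bare `raise` re-raises the same RuntimeError.
4. Outer `except RuntimeError` matches → value = 74.
Result: 74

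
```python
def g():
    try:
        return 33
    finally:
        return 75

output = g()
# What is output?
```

Step-by-step execution trace:
1. `g()` enters try: `return 33` sets pending return value 33.
2. Before returning, `finally: return 75` runs and overrides the pending return.
3. g() returns 75 → output = 75.
Result: 75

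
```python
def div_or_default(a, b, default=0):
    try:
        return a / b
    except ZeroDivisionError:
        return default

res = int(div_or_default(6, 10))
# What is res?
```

Step-by-step execution trace:
1. `div_or_default(6, 10)` enters try: `return 6 / 10` → returns 0.6. No exception raised.
2. `except ZeroDivisionError` is skipped.
3. `int(0.6)` → 0 → res = 0.
Result: 0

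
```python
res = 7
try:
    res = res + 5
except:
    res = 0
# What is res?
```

Step-by-step execution trace:
1. res starts at 7.
2. try: `res = res + 5` → res = 12. No exception raised.
3. `except` is skipped.
Result: 12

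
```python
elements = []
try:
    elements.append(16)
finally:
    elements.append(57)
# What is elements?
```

Step-by-step execution trace:
1. try: `elements.append(16)` → elements = [16].
2. The try body completes without raising.
3. finally always runs: `elements.append(57)` → elements = [16, 57].
Result: [16, 57]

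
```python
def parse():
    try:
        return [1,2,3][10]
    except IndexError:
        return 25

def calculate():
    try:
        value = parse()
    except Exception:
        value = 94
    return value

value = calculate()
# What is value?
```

Step-by-step execution trace:
1. `calculate()` calls `parse()`.
2. In parse: `[1,2,3][10]` raises IndexError; `except IndexError` catches it → returns 25.
3. In calculate: `value = parse()` → value = 25. No exception reaches calculate.
4. `except Exception` is skipped; calculate returns 25.
5. value = 25.
Result: 25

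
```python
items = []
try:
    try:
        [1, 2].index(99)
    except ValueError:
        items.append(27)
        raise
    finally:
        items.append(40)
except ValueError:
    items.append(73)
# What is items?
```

Step-by-step execution trace:
1. Inner try: `[1, 2].index(99)` raises ValueError.
2. Inner `except ValueError` matches → `items.append(27)` → items = [27].
3. bare `raise` re-raises ValueError.
4. Inner `finally` runs during unwinding: `items.append(40)` → items = [27, 40].
5. Outer `except ValueError` matches → `items.append(73)` → items = [27, 40, 73].
Result: [27, 40, 73]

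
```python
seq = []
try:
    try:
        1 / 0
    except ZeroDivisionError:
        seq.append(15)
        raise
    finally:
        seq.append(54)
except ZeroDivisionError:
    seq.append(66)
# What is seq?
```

Step-by-step execution trace:
1. Inner try: `1 / 0` raises ZeroDivisionError.
2. Inner `except ZeroDivisionError` matches → `seq.append(15)` → seq = [15].
3. bare `raise` re-raises ZeroDivisionError.
4. Inner `finally` runs during unwinding: `seq.append(54)` → seq = [15, 54].
5. Outer `except ZeroDivisionError` matches → `seq.append(66)` → seq = [15, 54, 66].
Result: [15, 54, 66]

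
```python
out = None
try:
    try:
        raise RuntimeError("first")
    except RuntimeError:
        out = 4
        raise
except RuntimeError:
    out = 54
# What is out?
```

Step-by-step execution trace:
1. Inner try: `raise RuntimeError("first")` raises RuntimeError.
2. Inner `except RuntimeError` matches → out = 4.
3. bare `raise` re-raises the same RuntimeError.
4. Outer `except RuntimeError` matches → out = 54.
Result: 54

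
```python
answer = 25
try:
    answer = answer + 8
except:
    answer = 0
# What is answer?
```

Step-by-step execution trace:
1. answer starts at 25.
2. try: `answer = answer + 8` → answer = 33. No exception raised.
3. `except` is skipped.
Result: 33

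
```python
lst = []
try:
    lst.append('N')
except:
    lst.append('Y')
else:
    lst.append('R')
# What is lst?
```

Step-by-step execution trace:
1. try: `lst.append('N')` → lst = ['N']. No exception raised.
2. `except` is skipped.
3. `else` runs (try completed without exception): `lst.append('R')` → lst = ['N', 'R'].
Result: ['N', 'R']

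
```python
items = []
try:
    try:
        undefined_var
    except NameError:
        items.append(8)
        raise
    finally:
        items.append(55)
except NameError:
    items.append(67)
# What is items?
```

Step-by-step execution trace:
1. Inner try: `undefined_var` raises NameError.
2. Inner `except NameError` matches → `items.append(8)` → items = [8].
3. bare `raise` re-raises NameError.
4. Inner `finally` runs during unwinding: `items.append(55)` → items = [8, 55].
5. Outer `except NameError` matches → `items.append(67)` → items = [8, 55, 67].
Result: [8, 55, 67]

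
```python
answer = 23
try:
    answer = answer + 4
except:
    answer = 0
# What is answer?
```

Step-by-step execution trace:
1. answer starts at 23.
2. try: `answer = answer + 4` → answer = 27. No exception raised.
3. `except` is skipped.
Result: 27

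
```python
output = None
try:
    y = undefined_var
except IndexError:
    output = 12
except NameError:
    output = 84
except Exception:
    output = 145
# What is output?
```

Step-by-step execution trace:
1. `y = undefined_var` raises NameError.
2. `except IndexError` does not match NameError; skipped.
3. `except NameError` matches → output = 84.
4. Remaining except clauses are skipped.
Result: 84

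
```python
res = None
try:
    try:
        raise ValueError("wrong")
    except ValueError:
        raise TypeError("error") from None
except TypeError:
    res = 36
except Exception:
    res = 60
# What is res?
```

Step-by-step execution trace:
1. Inner try raises ValueError; inner `except ValueError` catches it.
2. `raise TypeError(...) from None` raises TypeError (from None suppresses __context__, but the active exception is still TypeError).
3. Outer `except TypeError` matches → res = 36.
4. `except Exception` is not reached.
Result: 36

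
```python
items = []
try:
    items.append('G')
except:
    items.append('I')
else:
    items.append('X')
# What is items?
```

Step-by-step execution trace:
1. try: `items.append('G')` → items = ['G']. No exception raised.
2. `except` is skipped.
3. `else` runs (try completed without exception): `items.append('X')` → items = ['G', 'X'].
Result: ['G', 'X']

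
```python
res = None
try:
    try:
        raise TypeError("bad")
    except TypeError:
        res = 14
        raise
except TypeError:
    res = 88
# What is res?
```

Step-by-step execution trace:
1. Inner try: `raise TypeError("bad")` raises TypeError.
2. Inner `except TypeError` matches → res = 14.
3. bare `raise` re-raises the same TypeError.
4. Outer `except TypeError` matches → res = 88.
Result: 88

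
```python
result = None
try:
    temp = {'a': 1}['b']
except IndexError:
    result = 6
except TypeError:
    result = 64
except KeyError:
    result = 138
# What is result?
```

Step-by-step execution trace:
1. `temp = {'a': 1}['b']` raises KeyError.
2. `except IndexError` does not match KeyError; skipped.
3. `except TypeError` does not match KeyError; skipped.
4. `except KeyError` matches → result = 138.
Result: 138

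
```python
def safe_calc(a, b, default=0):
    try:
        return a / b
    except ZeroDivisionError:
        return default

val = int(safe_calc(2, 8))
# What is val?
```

Step-by-step execution trace:
1. `safe_calc(2, 8)` enters try: `return 2 / 8` → returns 0.25. No exception raised.
2. `except ZeroDivisionError` is skipped.
3. `int(0.25)` → 0 → val = 0.
Result: 0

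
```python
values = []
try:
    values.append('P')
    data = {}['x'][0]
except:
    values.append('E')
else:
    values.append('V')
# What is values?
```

Step-by-step execution trace:
1. try: `values.append('P')` → values = ['P'].
2. `data = {}['x'][0]` raises KeyError.
3. bare `except` matches → `values.append('E')` → values = ['P', 'E'].
4. `else` is skipped (an exception was raised).
Result: ['P', 'E']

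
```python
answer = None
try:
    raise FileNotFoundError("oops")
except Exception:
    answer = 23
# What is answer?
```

Step-by-step execution trace:
1. `raise FileNotFoundError(...)` raises FileNotFoundError.
2. `except Exception` matches (FileNotFoundError is a subclass of Exception) → answer = 23.
Result: 23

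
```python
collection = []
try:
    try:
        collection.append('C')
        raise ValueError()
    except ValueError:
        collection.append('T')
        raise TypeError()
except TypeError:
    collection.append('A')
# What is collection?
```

Step-by-step execution trace:
1. Inner try: `collection.append('C')` → collection = ['C'].
2. `raise ValueError()` raises ValueError.
3. Inner `except ValueError` matches → `collection.append('T')` → collection = ['C', 'T'].
4. `raise TypeError()` raises TypeError; propagates to outer try.
5. Outer `except TypeError` matches → `collection.append('A')` → collection = ['C', 'T', 'A'].
Result: ['C', 'T', 'A']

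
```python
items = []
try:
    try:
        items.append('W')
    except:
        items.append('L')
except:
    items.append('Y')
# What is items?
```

Step-by-step execution trace:
1. Inner try: `items.append('W')` → items = ['W']. No exception raised.
2. Inner `except` is skipped.
3. Inner try completes normally; outer `except` is skipped.
Result: ['W']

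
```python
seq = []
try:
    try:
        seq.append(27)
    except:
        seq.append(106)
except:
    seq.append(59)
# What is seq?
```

Step-by-step execution trace:
1. Inner try: `seq.append(27)` → seq = [27]. No exception raised.
2. Inner `except` is skipped.
3. Inner try completes normally; outer `except` is skipped.
Result: [27]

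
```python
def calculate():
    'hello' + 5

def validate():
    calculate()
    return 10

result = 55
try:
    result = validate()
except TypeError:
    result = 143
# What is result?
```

Step-by-step execution trace:
1. result starts at 55.
2. try: `validate()` calls `calculate()`.
3. `calculate()` evaluates `'hello' + 5`, which raises TypeError; it propagates through validate (uncaught).
4. `return 10` in validate is not reached; the assignment to result does not complete.
5. `except TypeError` matches → result = 143.
Result: 143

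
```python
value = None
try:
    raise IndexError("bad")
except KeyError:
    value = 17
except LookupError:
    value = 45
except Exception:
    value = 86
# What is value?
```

Step-by-step execution trace:
1. `raise IndexError(...)` raises IndexError.
2. `except KeyError` does not match (IndexError is not a subclass of KeyError); skipped.
3. `except LookupError` matches (IndexError is a subclass of LookupError) → value = 45.
4. `except Exception` is not reached.
Result: 45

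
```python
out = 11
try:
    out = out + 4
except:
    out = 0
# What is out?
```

Step-by-step execution trace:
1. out starts at 11.
2. try: `out = out + 4` → out = 15. No exception raised.
3. `except` is skipped.
Result: 15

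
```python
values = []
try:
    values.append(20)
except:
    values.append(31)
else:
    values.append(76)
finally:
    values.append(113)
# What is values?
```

Step-by-step execution trace:
1. try: `values.append(20)` → values = [20]. No exception raised.
2. `except` is skipped.
3. `else` runs: `values.append(76)` → values = [20, 76].
4. `finally` always runs: `values.append(113)` → values = [20, 76, 113].
Result: [20, 76, 113]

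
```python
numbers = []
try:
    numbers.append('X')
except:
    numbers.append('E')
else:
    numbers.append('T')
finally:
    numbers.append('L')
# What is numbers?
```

Step-by-step execution trace:
1. try: `numbers.append('X')` → numbers = ['X']. No exception raised.
2. `except` is skipped.
3. `else` runs: `numbers.append('T')` → numbers = ['X', 'T'].
4. `finally` always runs: `numbers.append('L')` → numbers = ['X', 'T', 'L'].
Result: ['X', 'T', 'L']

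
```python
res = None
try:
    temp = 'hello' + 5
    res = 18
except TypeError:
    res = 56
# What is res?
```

Step-by-step execution trace:
1. `temp = 'hello' + 5` raises TypeError.
2. `res = 18` is not reached.
3. `except TypeError` matches → res = 56.
Result: 56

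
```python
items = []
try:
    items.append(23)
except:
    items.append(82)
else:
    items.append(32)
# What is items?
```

Step-by-step execution trace:
1. try: `items.append(23)` → items = [23]. No exception raised.
2. `except` is skipped.
3. `else` runs (try completed without exception): `items.append(32)` → items = [23, 32].
Result: [23, 32]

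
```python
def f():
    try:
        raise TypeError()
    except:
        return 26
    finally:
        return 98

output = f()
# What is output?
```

Step-by-step execution trace:
1. `f()` enters try: `raise TypeError()` raises TypeError.
2. bare `except` matches → `return 26` sets pending return value 26.
3. Before returning, `finally: return 98` runs and overrides the pending return.
4. f() returns 98 → output = 98.
Result: 98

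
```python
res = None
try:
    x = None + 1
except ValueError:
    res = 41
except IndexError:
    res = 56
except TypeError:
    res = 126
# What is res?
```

Step-by-step execution trace:
1. `x = None + 1` raises TypeError.
2. `except ValueError` does not match TypeError; skipped.
3. `except IndexError` does not match TypeError; skipped.
4. `except TypeError` matches → res = 126.
Result: 126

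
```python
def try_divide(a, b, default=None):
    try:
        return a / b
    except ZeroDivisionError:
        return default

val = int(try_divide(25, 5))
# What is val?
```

Step-by-step execution trace:
1. `try_divide(25, 5)` enters try: `return 25 / 5` → returns 5.0. No exception raised.
2. `except ZeroDivisionError` is skipped.
3. `int(5.0)` → 5 → val = 5.
Result: 5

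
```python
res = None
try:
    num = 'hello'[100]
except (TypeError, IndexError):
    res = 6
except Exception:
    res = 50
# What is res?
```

Step-by-step execution trace:
1. `num = 'hello'[100]` raises IndexError.
2. `except (TypeError, IndexError)` matches (IndexError is in the tuple) → res = 6.
3. `except Exception` is not reached.
Result: 6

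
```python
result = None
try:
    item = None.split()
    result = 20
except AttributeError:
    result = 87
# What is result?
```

Step-by-step execution trace:
1. `item = None.split()` raises AttributeError.
2. `result = 20` is not reached.
3. `except AttributeError` matches → result = 87.
Result: 87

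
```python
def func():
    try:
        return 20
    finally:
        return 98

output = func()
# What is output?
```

Step-by-step execution trace:
1. `func()` enters try: `return 20` sets pending return value 20.
2. Before returning, `finally: return 98` runs and overrides the pending return.
3. func() returns 98 → output = 98.
Result: 98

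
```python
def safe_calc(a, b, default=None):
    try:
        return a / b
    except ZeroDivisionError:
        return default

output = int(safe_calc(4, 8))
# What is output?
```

Step-by-step execution trace:
1. `safe_calc(4, 8)` enters try: `return 4 / 8` → returns 0.5. No exception raised.
2. `except ZeroDivisionError` is skipped.
3. `int(0.5)` → 0 → output = 0.
Result: 0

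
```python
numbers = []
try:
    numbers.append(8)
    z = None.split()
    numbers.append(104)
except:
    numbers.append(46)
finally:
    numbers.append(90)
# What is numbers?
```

Step-by-step execution trace:
1. try: `numbers.append(8)` → numbers = [8].
2. `z = None.split()` raises AttributeError; `numbers.append(104)` is not reached.
3. bare `except` matches → `numbers.append(46)` → numbers = [8, 46].
4. finally always runs: `numbers.append(90)` → numbers = [8, 46, 90].
Result: [8, 46, 90]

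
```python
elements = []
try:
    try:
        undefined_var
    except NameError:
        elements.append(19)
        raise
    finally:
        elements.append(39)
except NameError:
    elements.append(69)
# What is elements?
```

Step-by-step execution trace:
1. Inner try: `undefined_var` raises NameError.
2. Inner `except NameError` matches → `elements.append(19)` → elements = [19].
3. bare `raise` re-raises NameError.
4. Inner `finally` runs during unwinding: `elements.append(39)` → elements = [19, 39].
5. Outer `except NameError` matches → `elements.append(69)` → elements = [19, 39, 69].
Result: [19, 39, 69]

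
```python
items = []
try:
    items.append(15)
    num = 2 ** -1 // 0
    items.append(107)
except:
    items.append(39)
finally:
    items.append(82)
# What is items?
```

Step-by-step execution trace:
1. try: `items.append(15)` → items = [15].
2. `num = 2 ** -1 // 0` raises ZeroDivisionError; `items.append(107)` is not reached.
3. bare `except` matches → `items.append(39)` → items = [15, 39].
4. finally always runs: `items.append(82)` → items = [15, 39, 82].
Result: [15, 39, 82]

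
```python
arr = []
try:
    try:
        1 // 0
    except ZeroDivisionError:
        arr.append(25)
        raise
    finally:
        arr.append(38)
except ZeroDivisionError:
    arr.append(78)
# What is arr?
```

Step-by-step execution trace:
1. Inner try: `1 // 0` raises ZeroDivisionError.
2. Inner `except ZeroDivisionError` matches → `arr.append(25)` → arr = [25].
3. bare `raise` re-raises ZeroDivisionError.
4. Inner `finally` runs during unwinding: `arr.append(38)` → arr = [25, 38].
5. Outer `except ZeroDivisionError` matches → `arr.append(78)` → arr = [25, 38, 78].
Result: [25, 38, 78]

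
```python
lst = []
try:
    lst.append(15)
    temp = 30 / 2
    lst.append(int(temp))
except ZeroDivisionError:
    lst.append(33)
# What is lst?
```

Step-by-step execution trace:
1. try: `lst.append(15)` → lst = [15].
2. `temp = 30 / 2` → temp = 15.0. No exception raised.
3. `lst.append(int(temp))` → lst = [15, 15].
4. `except ZeroDivisionError` is skipped (no exception was raised).
Result: [15, 15]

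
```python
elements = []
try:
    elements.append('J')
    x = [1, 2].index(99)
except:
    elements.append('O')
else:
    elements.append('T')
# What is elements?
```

Step-by-step execution trace:
1. try: `elements.append('J')` → elements = ['J'].
2. `x = [1, 2].index(99)` raises ValueError.
3. bare `except` matches → `elements.append('O')` → elements = ['J', 'O'].
4. `else` is skipped (an exception was raised).
Result: ['J', 'O']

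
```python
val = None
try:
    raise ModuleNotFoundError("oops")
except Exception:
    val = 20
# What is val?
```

Step-by-step execution trace:
1. `raise ModuleNotFoundError(...)` raises ModuleNotFoundError.
2. `except Exception` matches (ModuleNotFoundError is a subclass of Exception) → val = 20.
Result: 20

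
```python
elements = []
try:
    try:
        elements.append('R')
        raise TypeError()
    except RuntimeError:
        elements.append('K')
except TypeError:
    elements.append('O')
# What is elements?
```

Step-by-step execution trace:
1. Inner try: `elements.append('R')` → elements = ['R'].
2. `raise TypeError()` raises TypeError.
3. Inner `except RuntimeError` does not match TypeError; exception propagates to outer try.
4. Outer `except TypeError` matches → `elements.append('O')` → elements = ['R', 'O'].
Result: ['R', 'O']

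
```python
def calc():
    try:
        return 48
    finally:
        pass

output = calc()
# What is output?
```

Step-by-step execution trace:
1. `calc()` enters try: `return 48` sets pending return value 48.
2. Before returning, `finally: pass` runs (no effect).
3. calc() returns 48 → output = 48.
Result: 48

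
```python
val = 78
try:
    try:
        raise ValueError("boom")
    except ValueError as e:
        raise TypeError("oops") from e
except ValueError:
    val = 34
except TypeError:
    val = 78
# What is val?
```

Step-by-step execution trace:
1. Inner try raises ValueError; inner `except ValueError as e` catches it.
2. `raise TypeError(...) from e` raises TypeError (ValueError is attached as __cause__, but only TypeError is active).
3. Outer `except ValueError` does not match TypeError; skipped.
4. Outer `except TypeError` matches → val = 78.
Result: 78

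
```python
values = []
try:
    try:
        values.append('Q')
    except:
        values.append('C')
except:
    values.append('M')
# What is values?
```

Step-by-step execution trace:
1. Inner try: `values.append('Q')` → values = ['Q']. No exception raised.
2. Inner `except` is skipped.
3. Inner try completes normally; outer `except` is skipped.
Result: ['Q']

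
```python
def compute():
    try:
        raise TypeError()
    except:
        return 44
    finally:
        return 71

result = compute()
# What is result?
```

Step-by-step execution trace:
1. `compute()` enters try: `raise TypeError()` raises TypeError.
2. bare `except` matches → `return 44` sets pending return value 44.
3. Before returning, `finally: return 71` runs and overrides the pending return.
4. compute() returns 71 → result = 71.
Result: 71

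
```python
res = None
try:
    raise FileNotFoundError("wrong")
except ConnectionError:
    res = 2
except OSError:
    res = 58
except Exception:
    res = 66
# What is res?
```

Step-by-step execution trace:
1. `raise FileNotFoundError(...)` raises FileNotFoundError.
2. `except ConnectionError` does not match (FileNotFoundError is not a subclass of ConnectionError); skipped.
3. `except OSError` matches (FileNotFoundError is a subclass of OSError) → res = 58.
4. `except Exception` is not reached.
Result: 58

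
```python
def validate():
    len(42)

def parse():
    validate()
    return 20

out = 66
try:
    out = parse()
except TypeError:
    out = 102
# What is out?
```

Step-by-step execution trace:
1. out starts at 66.
2. try: `parse()` calls `validate()`.
3. `validate()` evaluates `len(42)`, which raises TypeError; it propagates through parse (uncaught).
4. `return 20` in parse is not reached; the assignment to out does not complete.
5. `except TypeError` matches → out = 102.
Result: 102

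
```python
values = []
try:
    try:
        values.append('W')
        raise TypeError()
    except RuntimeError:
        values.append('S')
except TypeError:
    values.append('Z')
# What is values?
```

Step-by-step execution trace:
1. Inner try: `values.append('W')` → values = ['W'].
2. `raise TypeError()` raises TypeError.
3. Inner `except RuntimeError` does not match TypeError; exception propagates to outer try.
4. Outer `except TypeError` matches → `values.append('Z')` → values = ['W', 'Z'].
Result: ['W', 'Z']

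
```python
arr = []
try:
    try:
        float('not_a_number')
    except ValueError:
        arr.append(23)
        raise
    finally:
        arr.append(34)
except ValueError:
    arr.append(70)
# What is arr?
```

Step-by-step execution trace:
1. Inner try: `float('not_a_number')` raises ValueError.
2. Inner `except ValueError` matches → `arr.append(23)` → arr = [23].
3. bare `raise` re-raises ValueError.
4. Inner `finally` runs during unwinding: `arr.append(34)` → arr = [23, 34].
5. Outer `except ValueError` matches → `arr.append(70)` → arr = [23, 34, 70].
Result: [23, 34, 70]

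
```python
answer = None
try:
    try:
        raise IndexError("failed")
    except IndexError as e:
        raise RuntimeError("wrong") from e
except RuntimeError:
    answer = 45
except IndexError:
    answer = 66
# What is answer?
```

Step-by-step execution trace:
1. Inner try raises IndexError; inner `except IndexError as e` catches it.
2. `raise RuntimeError(...) from e` raises RuntimeError (IndexError is attached as __cause__, but only RuntimeError is active).
3. Outer `except RuntimeError` matches → answer = 45.
4. `except IndexError` is not reached.
Result: 45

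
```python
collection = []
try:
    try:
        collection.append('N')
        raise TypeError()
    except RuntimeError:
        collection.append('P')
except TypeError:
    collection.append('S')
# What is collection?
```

Step-by-step execution trace:
1. Inner try: `collection.append('N')` → collection = ['N'].
2. `raise TypeError()` raises TypeError.
3. Inner `except RuntimeError` does not match TypeError; exception propagates to outer try.
4. Outer `except TypeError` matches → `collection.append('S')` → collection = ['N', 'S'].
Result: ['N', 'S']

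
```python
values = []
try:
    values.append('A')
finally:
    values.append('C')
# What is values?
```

Step-by-step execution trace:
1. try: `values.append('A')` → values = ['A'].
2. The try body completes without raising.
3. finally always runs: `values.append('C')` → values = ['A', 'C'].
Result: ['A', 'C']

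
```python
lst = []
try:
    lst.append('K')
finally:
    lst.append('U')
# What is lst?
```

Step-by-step execution trace:
1. try: `lst.append('K')` → lst = ['K'].
2. The try body completes without raising.
3. finally always runs: `lst.append('U')` → lst = ['K', 'U'].
Result: ['K', 'U']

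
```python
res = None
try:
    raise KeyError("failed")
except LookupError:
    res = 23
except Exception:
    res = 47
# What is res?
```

Step-by-step execution trace:
1. `raise KeyError(...)` raises KeyError.
2. `except LookupError` matches (KeyError is a subclass of LookupError) → res = 23.
3. `except Exception` is not reached.
Result: 23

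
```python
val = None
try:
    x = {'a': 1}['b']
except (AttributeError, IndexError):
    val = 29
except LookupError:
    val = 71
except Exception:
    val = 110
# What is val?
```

Step-by-step execution trace:
1. `x = {'a': 1}['b']` raises KeyError.
2. `except (AttributeError, IndexError)` does not match KeyError; skipped.
3. `except LookupError` matches (KeyError is a subclass of LookupError) → val = 71.
4. `except Exception` is not reached.
Result: 71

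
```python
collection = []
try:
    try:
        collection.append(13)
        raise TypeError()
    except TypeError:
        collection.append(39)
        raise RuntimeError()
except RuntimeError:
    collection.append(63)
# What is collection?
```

Step-by-step execution trace:
1. Inner try: `collection.append(13)` → collection = [13].
2. `raise TypeError()` raises TypeError.
3. Inner `except TypeError` matches → `collection.append(39)` → collection = [13, 39].
4. `raise RuntimeError()` raises RuntimeError; propagates to outer try.
5. Outer `except RuntimeError` matches → `collection.append(63)` → collection = [13, 39, 63].
Result: [13, 39, 63]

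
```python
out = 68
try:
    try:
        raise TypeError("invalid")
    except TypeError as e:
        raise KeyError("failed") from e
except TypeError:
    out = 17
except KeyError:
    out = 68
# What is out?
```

Step-by-step execution trace:
1. Inner try raises TypeError; inner `except TypeError as e` catches it.
2. `raise KeyError(...) from e` raises KeyError (TypeError is attached as __cause__, but only KeyError is active).
3. Outer `except TypeError` does not match KeyError; skipped.
4. Outer `except KeyError` matches → out = 68.
Result: 68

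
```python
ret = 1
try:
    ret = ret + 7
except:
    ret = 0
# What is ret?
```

Step-by-step execution trace:
1. ret starts at 1.
2. try: `ret = ret + 7` → ret = 8. No exception raised.
3. `except` is skipped.
Result: 8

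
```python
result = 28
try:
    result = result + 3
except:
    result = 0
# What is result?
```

Step-by-step execution trace:
1. result starts at 28.
2. try: `result = result + 3` → result = 31. No exception raised.
3. `except` is skipped.
Result: 31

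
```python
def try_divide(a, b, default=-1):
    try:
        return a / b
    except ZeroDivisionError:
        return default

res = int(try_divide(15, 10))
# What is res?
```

Step-by-step execution trace:
1. `try_divide(15, 10)` enters try: `return 15 / 10` → returns 1.5. No exception raised.
2. `except ZeroDivisionError` is skipped.
3. `int(1.5)` → 1 → res = 1.
Result: 1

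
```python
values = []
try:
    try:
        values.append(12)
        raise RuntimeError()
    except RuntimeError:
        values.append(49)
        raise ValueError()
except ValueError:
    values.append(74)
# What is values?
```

Step-by-step execution trace:
1. Inner try: `values.append(12)` → values = [12].
2. `raise RuntimeError()` raises RuntimeError.
3. Inner `except RuntimeError` matches → `values.append(49)` → values = [12, 49].
4. `raise ValueError()` raises ValueError; propagates to outer try.
5. Outer `except ValueError` matches → `values.append(74)` → values = [12, 49, 74].
Result: [12, 49, 74]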